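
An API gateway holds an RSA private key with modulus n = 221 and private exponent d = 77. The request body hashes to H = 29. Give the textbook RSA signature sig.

48

H^2 ≡ 29^2 = 841 ≡ 178
H^4 ≡ 178^2 = 31684 ≡ 81
H^8 ≡ 81^2 = 6561 ≡ 152
H^16 ≡ 152^2 = 23104 ≡ 120
H^32 ≡ 120^2 = 14400 ≡ 35
H^64 ≡ 35^2 = 1225 ≡ 120
77 = 64 + 8 + 4 + 1, so H^77 ≡ 120·152·81·29 ≡ 48 (mod 221)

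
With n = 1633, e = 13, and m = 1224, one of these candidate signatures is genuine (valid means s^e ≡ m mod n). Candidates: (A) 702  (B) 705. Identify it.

B

Candidate A: Squares mod 1633: 702^1≡702, 702^2≡1271, 702^4≡404, 702^8≡1549; 13 = 8 + 4 + 1, so 702^13 ≡ 1549·404·702 ≡ 765 (mod 1633)
Candidate B: Squares mod 1633: 705^1≡705, 705^2≡593, 705^4≡554, 705^8≡1545; 13 = 8 + 4 + 1, so 705^13 ≡ 1545·554·705 ≡ 1224 (mod 1633)
  → matches m = 1224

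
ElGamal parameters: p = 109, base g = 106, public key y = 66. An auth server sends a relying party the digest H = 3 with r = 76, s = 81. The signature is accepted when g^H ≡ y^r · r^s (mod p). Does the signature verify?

does not verify

Left side g^H mod p:
Squares mod 109: 106^1≡106, 106^2≡9
3 = 2 + 1, so 106^3 ≡ 9·106 ≡ 82 (mod 109)
Right side y^r · r^s mod p:
Squares mod 109: 66^1≡66, 66^2≡105, 66^4≡16, 66^8≡38, 66^16≡27, 66^32≡75, 66^64≡66
76 = 64 + 8 + 4, so 66^76 ≡ 66·38·16 ≡ 16 (mod 109)
Squares mod 109: 76^1≡76, 76^2≡108, 76^4≡1, 76^8≡1, 76^16≡1, 76^32≡1, 76^64≡1
81 = 64 + 16 + 1, so 76^81 ≡ 1·1·76 ≡ 76 (mod 109)
16·76 = 1216 ≡ 17 (mod 109)
82 ≠ 17, so verification fails.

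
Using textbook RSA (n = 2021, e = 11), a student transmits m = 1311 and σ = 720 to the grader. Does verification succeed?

σ^11 mod 2021 = 710
σ^11 mod 2021 = 710, but m = 1311.

fails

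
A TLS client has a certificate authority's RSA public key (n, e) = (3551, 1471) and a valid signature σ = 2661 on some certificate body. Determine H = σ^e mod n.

2105

Squares mod 3551: σ^1≡2661, σ^2≡227, σ^4≡1815, σ^8≡2448, σ^16≡2167, σ^32≡1467, σ^64≡183, σ^128≡1530, σ^256≡791, σ^512≡705, σ^1024≡3436
1471 = 1024 + 256 + 128 + 32 + 16 + 8 + 4 + 2 + 1, so σ^1471 ≡ 3436·791·1530·1467·2167·2448·1815·227·2661 ≡ 2105 (mod 3551)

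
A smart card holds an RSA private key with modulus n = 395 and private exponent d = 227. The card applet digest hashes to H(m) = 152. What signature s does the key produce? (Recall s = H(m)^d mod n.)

(H(m))^2 ≡ 152^2 = 23104 ≡ 194
(H(m))^4 ≡ 194^2 = 37636 ≡ 111
(H(m))^8 ≡ 111^2 = 12321 ≡ 76
(H(m))^16 ≡ 76^2 = 5776 ≡ 246
(H(m))^32 ≡ 246^2 = 60516 ≡ 81
(H(m))^64 ≡ 81^2 = 6561 ≡ 241
(H(m))^128 ≡ 241^2 = 58081 ≡ 16
227 = 128 + 64 + 32 + 2 + 1, so (H(m))^227 ≡ 16·241·81·194·152 ≡ 318 (mod 395)

318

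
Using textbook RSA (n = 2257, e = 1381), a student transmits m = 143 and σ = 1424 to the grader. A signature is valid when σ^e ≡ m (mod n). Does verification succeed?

passes

σ^2 ≡ 1424^2 = 2027776 ≡ 990
σ^4 ≡ 990^2 = 980100 ≡ 562
σ^8 ≡ 562^2 = 315844 ≡ 2121
σ^16 ≡ 2121^2 = 4498641 ≡ 440
σ^32 ≡ 440^2 = 193600 ≡ 1755
σ^64 ≡ 1755^2 = 3080025 ≡ 1477
σ^128 ≡ 1477^2 = 2181529 ≡ 1267
σ^256 ≡ 1267^2 = 1605289 ≡ 562
σ^512 ≡ 562^2 = 315844 ≡ 2121
σ^1024 ≡ 2121^2 = 4498641 ≡ 440
1381 = 1024 + 256 + 64 + 32 + 4 + 1, so σ^1381 ≡ 440·562·1477·1755·562·1424 ≡ 143 (mod 2257)
σ^1381 mod 2257 = 143 matches m.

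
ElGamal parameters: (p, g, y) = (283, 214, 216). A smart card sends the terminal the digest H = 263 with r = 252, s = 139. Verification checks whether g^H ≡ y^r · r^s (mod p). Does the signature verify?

Left side g^H mod p:
Squares mod 283: 214^1≡214, 214^2≡233, 214^4≡236, 214^8≡228, 214^16≡195, 214^32≡103, 214^64≡138, 214^128≡83, 214^256≡97
263 = 256 + 4 + 2 + 1, so 214^263 ≡ 97·236·233·214 ≡ 24 (mod 283)
Right side y^r · r^s mod p:
Squares mod 283: 216^1≡216, 216^2≡244, 216^4≡106, 216^8≡199, 216^16≡264, 216^32≡78, 216^64≡141, 216^128≡71
252 = 128 + 64 + 32 + 16 + 8 + 4, so 216^252 ≡ 71·141·78·264·199·106 ≡ 141 (mod 283)
Squares mod 283: 252^1≡252, 252^2≡112, 252^4≡92, 252^8≡257, 252^16≡110, 252^32≡214, 252^64≡233, 252^128≡236
139 = 128 + 8 + 2 + 1, so 252^139 ≡ 236·257·112·252 ≡ 235 (mod 283)
141·235 = 33135 ≡ 24 (mod 283)
24 ≡ 24 (mod 283), so the signature is genuine.

verifies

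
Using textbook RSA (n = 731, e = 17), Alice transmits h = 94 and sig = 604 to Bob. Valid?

yes

sig^2 ≡ 604^2 = 364816 ≡ 47
sig^4 ≡ 47^2 = 2209 ≡ 16
sig^8 ≡ 16^2 = 256
sig^16 ≡ 256^2 = 65536 ≡ 477
17 = 16 + 1, so sig^17 ≡ 477·604 ≡ 94 (mod 731)
94 = h, so the signature checks out.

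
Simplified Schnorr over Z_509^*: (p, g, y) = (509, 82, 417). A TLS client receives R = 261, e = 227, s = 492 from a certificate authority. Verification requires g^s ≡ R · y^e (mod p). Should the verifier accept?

reject

g^s mod p:
82^2 = 6724 ≡ 107
82^4 ≡ 107^2 = 11449 ≡ 251
82^8 ≡ 251^2 = 63001 ≡ 394
82^16 ≡ 394^2 = 155236 ≡ 500
82^32 ≡ 500^2 = 250000 ≡ 81
82^64 ≡ 81^2 = 6561 ≡ 453
82^128 ≡ 453^2 = 205209 ≡ 82
82^256 ≡ 82^2 = 6724 ≡ 107
492 = 256 + 128 + 64 + 32 + 8 + 4, so 82^492 ≡ 107·82·453·81·394·251 ≡ 113 (mod 509)
R · y^e mod p:
417^2 = 173889 ≡ 320
417^4 ≡ 320^2 = 102400 ≡ 91
417^8 ≡ 91^2 = 8281 ≡ 137
417^16 ≡ 137^2 = 18769 ≡ 445
417^32 ≡ 445^2 = 198025 ≡ 24
417^64 ≡ 24^2 = 576 ≡ 67
417^128 ≡ 67^2 = 4489 ≡ 417
227 = 128 + 64 + 32 + 2 + 1, so 417^227 ≡ 417·67·24·320·417 ≡ 245 (mod 509)
261·245 = 63945 ≡ 320 (mod 509)
113 ≠ 320; the check fails.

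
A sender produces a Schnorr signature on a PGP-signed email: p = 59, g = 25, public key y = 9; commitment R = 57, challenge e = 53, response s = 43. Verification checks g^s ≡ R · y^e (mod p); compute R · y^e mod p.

Squares mod 59: 9^1≡9, 9^2≡22, 9^4≡12, 9^8≡26, 9^16≡27, 9^32≡21
53 = 32 + 16 + 4 + 1, so 9^53 ≡ 21·27·12·9 ≡ 53 (mod 59)
R · y^e ≡ 57·53 = 3021 ≡ 12 (mod 59)

12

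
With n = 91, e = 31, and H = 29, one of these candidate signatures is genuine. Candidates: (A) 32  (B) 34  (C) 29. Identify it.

C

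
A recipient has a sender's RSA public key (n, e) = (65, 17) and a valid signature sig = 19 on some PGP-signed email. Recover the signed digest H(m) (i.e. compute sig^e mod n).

Squares mod 65: sig^1≡19, sig^2≡36, sig^4≡61, sig^8≡16, sig^16≡61
17 = 16 + 1, so sig^17 ≡ 61·19 ≡ 54 (mod 65)

54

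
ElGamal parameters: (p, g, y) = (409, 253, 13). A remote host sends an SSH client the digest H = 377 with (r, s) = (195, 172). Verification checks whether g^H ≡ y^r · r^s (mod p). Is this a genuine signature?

Left side g^H mod p:
253^377 mod 409 = 157
Right side y^r · r^s mod p:
13^195 mod 409 = 351
195^172 mod 409 = 230
351·230 = 80730 ≡ 157 (mod 409)
157 ≡ 157 (mod 409), so the signature is genuine.

genuine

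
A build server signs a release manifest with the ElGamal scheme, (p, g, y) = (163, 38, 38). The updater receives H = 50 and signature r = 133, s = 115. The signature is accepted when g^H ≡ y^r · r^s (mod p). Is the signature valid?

invalid

Left side g^H mod p:
38^2 = 1444 ≡ 140
38^4 ≡ 140^2 = 19600 ≡ 40
38^8 ≡ 40^2 = 1600 ≡ 133
38^16 ≡ 133^2 = 17689 ≡ 85
38^32 ≡ 85^2 = 7225 ≡ 53
50 = 32 + 16 + 2, so 38^50 ≡ 53·85·140 ≡ 53 (mod 163)
Right side y^r · r^s mod p:
38^2 = 1444 ≡ 140
38^4 ≡ 140^2 = 19600 ≡ 40
38^8 ≡ 40^2 = 1600 ≡ 133
38^16 ≡ 133^2 = 17689 ≡ 85
38^32 ≡ 85^2 = 7225 ≡ 53
38^64 ≡ 53^2 = 2809 ≡ 38
38^128 ≡ 38^2 = 1444 ≡ 140
133 = 128 + 4 + 1, so 38^133 ≡ 140·40·38 ≡ 85 (mod 163)
133^2 = 17689 ≡ 85
133^4 ≡ 85^2 = 7225 ≡ 53
133^8 ≡ 53^2 = 2809 ≡ 38
133^16 ≡ 38^2 = 1444 ≡ 140
133^32 ≡ 140^2 = 19600 ≡ 40
133^64 ≡ 40^2 = 1600 ≡ 133
115 = 64 + 32 + 16 + 2 + 1, so 133^115 ≡ 133·40·140·85·133 ≡ 140 (mod 163)
85·140 = 11900 ≡ 1 (mod 163)
53 ≠ 1, so verification fails.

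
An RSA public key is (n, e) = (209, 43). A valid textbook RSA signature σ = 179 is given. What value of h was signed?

σ^43 mod 209 = 27

27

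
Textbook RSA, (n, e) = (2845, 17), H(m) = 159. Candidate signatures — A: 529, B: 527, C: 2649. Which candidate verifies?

A

Candidate A: Squares mod 2845: 529^1≡529, 529^2≡1031, 529^4≡1776, 529^8≡1916, 529^16≡1006; 17 = 16 + 1, so 529^17 ≡ 1006·529 ≡ 159 (mod 2845)
  → matches H(m) = 159
Candidate B: Squares mod 2845: 527^1≡527, 527^2≡1764, 527^4≡2111, 527^8≡1051, 527^16≡741; 17 = 16 + 1, so 527^17 ≡ 741·527 ≡ 742 (mod 2845)
Candidate C: Squares mod 2845: 2649^1≡2649, 2649^2≡1431, 2649^4≡2206, 2649^8≡1486, 2649^16≡476; 17 = 16 + 1, so 2649^17 ≡ 476·2649 ≡ 589 (mod 2845)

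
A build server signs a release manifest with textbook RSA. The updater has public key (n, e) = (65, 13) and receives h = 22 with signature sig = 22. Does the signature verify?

verifies

sig^2 ≡ 22^2 = 484 ≡ 29
sig^4 ≡ 29^2 = 841 ≡ 61
sig^8 ≡ 61^2 = 3721 ≡ 16
13 = 8 + 4 + 1, so sig^13 ≡ 16·61·22 ≡ 22 (mod 65)
Since 22 equals the digest 22, verification succeeds.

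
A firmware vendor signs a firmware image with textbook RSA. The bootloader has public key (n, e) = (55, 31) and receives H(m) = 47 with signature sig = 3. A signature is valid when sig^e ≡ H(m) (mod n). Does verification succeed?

passes

sig^2 ≡ 3^2 = 9
sig^4 ≡ 9^2 = 81 ≡ 26
sig^8 ≡ 26^2 = 676 ≡ 16
sig^16 ≡ 16^2 = 256 ≡ 36
31 = 16 + 8 + 4 + 2 + 1, so sig^31 ≡ 36·16·26·9·3 ≡ 47 (mod 55)
sig^31 mod 55 = 47 matches H(m).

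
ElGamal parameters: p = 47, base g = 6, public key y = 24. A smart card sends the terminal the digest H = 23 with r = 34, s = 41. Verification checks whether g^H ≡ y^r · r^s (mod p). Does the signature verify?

verifies

Left side g^H mod p:
6^2 = 36
6^4 ≡ 36^2 = 1296 ≡ 27
6^8 ≡ 27^2 = 729 ≡ 24
6^16 ≡ 24^2 = 576 ≡ 12
23 = 16 + 4 + 2 + 1, so 6^23 ≡ 12·27·36·6 ≡ 1 (mod 47)
Right side y^r · r^s mod p:
24^2 = 576 ≡ 12
24^4 ≡ 12^2 = 144 ≡ 3
24^8 ≡ 3^2 = 9
24^16 ≡ 9^2 = 81 ≡ 34
24^32 ≡ 34^2 = 1156 ≡ 28
34 = 32 + 2, so 24^34 ≡ 28·12 ≡ 7 (mod 47)
34^2 = 1156 ≡ 28
34^4 ≡ 28^2 = 784 ≡ 32
34^8 ≡ 32^2 = 1024 ≡ 37
34^16 ≡ 37^2 = 1369 ≡ 6
34^32 ≡ 6^2 = 36
41 = 32 + 8 + 1, so 34^41 ≡ 36·37·34 ≡ 27 (mod 47)
7·27 = 189 ≡ 1 (mod 47)
1 ≡ 1 (mod 47), so the signature is genuine.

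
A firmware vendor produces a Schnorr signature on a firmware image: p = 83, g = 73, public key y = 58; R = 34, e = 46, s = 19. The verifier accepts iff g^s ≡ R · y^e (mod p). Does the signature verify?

verifies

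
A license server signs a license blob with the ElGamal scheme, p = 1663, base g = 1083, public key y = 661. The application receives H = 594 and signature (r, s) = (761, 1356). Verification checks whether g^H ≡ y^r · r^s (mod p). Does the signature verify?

Left side g^H mod p:
1083^2 = 1172889 ≡ 474
1083^4 ≡ 474^2 = 224676 ≡ 171
1083^8 ≡ 171^2 = 29241 ≡ 970
1083^16 ≡ 970^2 = 940900 ≡ 1305
1083^32 ≡ 1305^2 = 1703025 ≡ 113
1083^64 ≡ 113^2 = 12769 ≡ 1128
1083^128 ≡ 1128^2 = 1272384 ≡ 189
1083^256 ≡ 189^2 = 35721 ≡ 798
1083^512 ≡ 798^2 = 636804 ≡ 1538
594 = 512 + 64 + 16 + 2, so 1083^594 ≡ 1538·1128·1305·474 ≡ 1515 (mod 1663)
Right side y^r · r^s mod p:
661^2 = 436921 ≡ 1215
661^4 ≡ 1215^2 = 1476225 ≡ 1144
661^8 ≡ 1144^2 = 1308736 ≡ 1618
661^16 ≡ 1618^2 = 2617924 ≡ 362
661^32 ≡ 362^2 = 131044 ≡ 1330
661^64 ≡ 1330^2 = 1768900 ≡ 1131
661^128 ≡ 1131^2 = 1279161 ≡ 314
661^256 ≡ 314^2 = 98596 ≡ 479
661^512 ≡ 479^2 = 229441 ≡ 1610
761 = 512 + 128 + 64 + 32 + 16 + 8 + 1, so 661^761 ≡ 1610·314·1131·1330·362·1618·661 ≡ 247 (mod 1663)
761^2 = 579121 ≡ 397
761^4 ≡ 397^2 = 157609 ≡ 1287
761^8 ≡ 1287^2 = 1656369 ≡ 21
761^16 ≡ 21^2 = 441
761^32 ≡ 441^2 = 194481 ≡ 1573
761^64 ≡ 1573^2 = 2474329 ≡ 1448
761^128 ≡ 1448^2 = 2096704 ≡ 1324
761^256 ≡ 1324^2 = 1752976 ≡ 174
761^512 ≡ 174^2 = 30276 ≡ 342
761^1024 ≡ 342^2 = 116964 ≡ 554
1356 = 1024 + 256 + 64 + 8 + 4, so 761^1356 ≡ 554·174·1448·21·1287 ≡ 1447 (mod 1663)
247·1447 = 357409 ≡ 1527 (mod 1663)
1515 ≠ 1527, so verification fails.

does not verify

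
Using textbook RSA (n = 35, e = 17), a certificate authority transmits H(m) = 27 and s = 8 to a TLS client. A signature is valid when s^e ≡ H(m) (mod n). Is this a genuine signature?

forged

s^2 ≡ 8^2 = 64 ≡ 29
s^4 ≡ 29^2 = 841 ≡ 1
s^8 ≡ 1^2 = 1
s^16 ≡ 1^2 = 1
17 = 16 + 1, so s^17 ≡ 1·8 ≡ 8 (mod 35)
The recovered value 8 does not match the digest 27.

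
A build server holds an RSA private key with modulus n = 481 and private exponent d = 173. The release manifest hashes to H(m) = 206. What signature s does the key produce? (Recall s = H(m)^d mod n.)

Squares mod 481: (H(m))^1≡206, (H(m))^2≡108, (H(m))^4≡120, (H(m))^8≡451, (H(m))^16≡419, (H(m))^32≡477, (H(m))^64≡16, (H(m))^128≡256
173 = 128 + 32 + 8 + 4 + 1, so (H(m))^173 ≡ 256·477·451·120·206 ≡ 410 (mod 481)

410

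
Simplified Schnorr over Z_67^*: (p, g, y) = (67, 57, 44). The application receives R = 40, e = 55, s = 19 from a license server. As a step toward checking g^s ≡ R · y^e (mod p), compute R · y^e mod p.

61

44^2 = 1936 ≡ 60
44^4 ≡ 60^2 = 3600 ≡ 49
44^8 ≡ 49^2 = 2401 ≡ 56
44^16 ≡ 56^2 = 3136 ≡ 54
44^32 ≡ 54^2 = 2916 ≡ 35
55 = 32 + 16 + 4 + 2 + 1, so 44^55 ≡ 35·54·49·60·44 ≡ 30 (mod 67)
R · y^e ≡ 40·30 = 1200 ≡ 61 (mod 67)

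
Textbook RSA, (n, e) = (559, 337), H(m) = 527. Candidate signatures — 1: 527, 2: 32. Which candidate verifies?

1

Candidate 1: Squares mod 559: 527^1≡527, 527^2≡465, 527^4≡451, 527^8≡484, 527^16≡35, 527^32≡107, 527^64≡269, 527^128≡250, 527^256≡451; 337 = 256 + 64 + 16 + 1, so 527^337 ≡ 451·269·35·527 ≡ 527 (mod 559)
  → matches H(m) = 527
Candidate 2: Squares mod 559: 32^1≡32, 32^2≡465, 32^4≡451, 32^8≡484, 32^16≡35, 32^32≡107, 32^64≡269, 32^128≡250, 32^256≡451; 337 = 256 + 64 + 16 + 1, so 32^337 ≡ 451·269·35·32 ≡ 32 (mod 559)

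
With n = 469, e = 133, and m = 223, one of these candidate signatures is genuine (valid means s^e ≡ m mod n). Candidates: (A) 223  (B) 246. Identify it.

A

Candidate A: 223^2 = 49729 ≡ 15; 223^4 ≡ 15^2 = 225; 223^8 ≡ 225^2 = 50625 ≡ 442; 223^16 ≡ 442^2 = 195364 ≡ 260; 223^32 ≡ 260^2 = 67600 ≡ 64; 223^64 ≡ 64^2 = 4096 ≡ 344; 223^128 ≡ 344^2 = 118336 ≡ 148; 133 = 128 + 4 + 1, so 223^133 ≡ 148·225·223 ≡ 223 (mod 469)
  → matches m = 223
Candidate B: 246^2 = 60516 ≡ 15; 246^4 ≡ 15^2 = 225; 246^8 ≡ 225^2 = 50625 ≡ 442; 246^16 ≡ 442^2 = 195364 ≡ 260; 246^32 ≡ 260^2 = 67600 ≡ 64; 246^64 ≡ 64^2 = 4096 ≡ 344; 246^128 ≡ 344^2 = 118336 ≡ 148; 133 = 128 + 4 + 1, so 246^133 ≡ 148·225·246 ≡ 246 (mod 469)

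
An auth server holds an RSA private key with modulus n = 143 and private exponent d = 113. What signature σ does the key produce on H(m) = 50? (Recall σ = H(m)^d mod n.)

Squares mod 143: (H(m))^1≡50, (H(m))^2≡69, (H(m))^4≡42, (H(m))^8≡48, (H(m))^16≡16, (H(m))^32≡113, (H(m))^64≡42
113 = 64 + 32 + 16 + 1, so (H(m))^113 ≡ 42·113·16·50 ≡ 7 (mod 143)

7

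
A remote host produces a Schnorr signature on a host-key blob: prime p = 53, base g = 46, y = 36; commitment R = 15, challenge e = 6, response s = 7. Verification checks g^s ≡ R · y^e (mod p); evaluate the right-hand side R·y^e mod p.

24

36^2 = 1296 ≡ 24
36^4 ≡ 24^2 = 576 ≡ 46
6 = 4 + 2, so 36^6 ≡ 46·24 ≡ 44 (mod 53)
R · y^e ≡ 15·44 = 660 ≡ 24 (mod 53)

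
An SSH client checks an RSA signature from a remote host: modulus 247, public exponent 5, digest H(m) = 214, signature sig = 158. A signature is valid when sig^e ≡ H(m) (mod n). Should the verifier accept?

sig^5 mod 247 = 214
214 = H(m), so the signature checks out.

accept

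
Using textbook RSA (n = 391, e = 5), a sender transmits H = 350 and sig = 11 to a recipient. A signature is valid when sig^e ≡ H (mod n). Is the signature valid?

valid

sig^2 ≡ 11^2 = 121
sig^4 ≡ 121^2 = 14641 ≡ 174
5 = 4 + 1, so sig^5 ≡ 174·11 ≡ 350 (mod 391)
350 = H, so the signature checks out.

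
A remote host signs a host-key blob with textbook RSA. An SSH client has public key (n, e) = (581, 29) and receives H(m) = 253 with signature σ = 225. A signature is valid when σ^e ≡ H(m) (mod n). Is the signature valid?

valid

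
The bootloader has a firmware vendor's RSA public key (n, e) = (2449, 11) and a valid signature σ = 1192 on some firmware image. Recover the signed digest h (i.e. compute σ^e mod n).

1931

σ^2 ≡ 1192^2 = 1420864 ≡ 444
σ^4 ≡ 444^2 = 197136 ≡ 1216
σ^8 ≡ 1216^2 = 1478656 ≡ 1909
11 = 8 + 2 + 1, so σ^11 ≡ 1909·444·1192 ≡ 1931 (mod 2449)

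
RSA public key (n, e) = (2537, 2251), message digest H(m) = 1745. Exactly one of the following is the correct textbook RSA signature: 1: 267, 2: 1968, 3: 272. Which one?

1

Candidate 1: Squares mod 2537: 267^1≡267, 267^2≡253, 267^4≡584, 267^8≡1098, 267^16≡529, 267^32≡771, 267^64≡783, 267^128≡1672, 267^256≡2347, 267^512≡582, 267^1024≡1303, 267^2048≡556; 2251 = 2048 + 128 + 64 + 8 + 2 + 1, so 267^2251 ≡ 556·1672·783·1098·253·267 ≡ 1745 (mod 2537)
  → matches H(m) = 1745
Candidate 2: Squares mod 2537: 1968^1≡1968, 1968^2≡1562, 1968^4≡1787, 1968^8≡1823, 1968^16≡2396, 1968^32≡2122, 1968^64≡2246, 1968^128≡960, 1968^256≡669, 1968^512≡1049, 1968^1024≡1880, 1968^2048≡359; 2251 = 2048 + 128 + 64 + 8 + 2 + 1, so 1968^2251 ≡ 359·960·2246·1823·1562·1968 ≡ 1008 (mod 2537)
Candidate 3: Squares mod 2537: 272^1≡272, 272^2≡411, 272^4≡1479, 272^8≡547, 272^16≡2380, 272^32≡1816, 272^64≡2293, 272^128≡1185, 272^256≡1264, 272^512≡1923, 272^1024≡1520, 272^2048≡1730; 2251 = 2048 + 128 + 64 + 8 + 2 + 1, so 272^2251 ≡ 1730·1185·2293·547·411·272 ≡ 963 (mod 2537)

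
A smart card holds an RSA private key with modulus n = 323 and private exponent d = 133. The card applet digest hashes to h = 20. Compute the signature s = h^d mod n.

h^2 ≡ 20^2 = 400 ≡ 77
h^4 ≡ 77^2 = 5929 ≡ 115
h^8 ≡ 115^2 = 13225 ≡ 305
h^16 ≡ 305^2 = 93025 ≡ 1
h^32 ≡ 1^2 = 1
h^64 ≡ 1^2 = 1
h^128 ≡ 1^2 = 1
133 = 128 + 4 + 1, so h^133 ≡ 1·115·20 ≡ 39 (mod 323)

39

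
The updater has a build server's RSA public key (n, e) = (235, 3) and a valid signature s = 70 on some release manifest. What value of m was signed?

135

Squares mod 235: s^1≡70, s^2≡200
3 = 2 + 1, so s^3 ≡ 200·70 ≡ 135 (mod 235)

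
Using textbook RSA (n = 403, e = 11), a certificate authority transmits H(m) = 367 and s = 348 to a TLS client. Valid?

no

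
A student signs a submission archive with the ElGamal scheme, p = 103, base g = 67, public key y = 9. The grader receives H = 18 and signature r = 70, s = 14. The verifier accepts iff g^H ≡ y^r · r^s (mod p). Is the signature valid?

invalid

Left side g^H mod p:
67^2 = 4489 ≡ 60
67^4 ≡ 60^2 = 3600 ≡ 98
67^8 ≡ 98^2 = 9604 ≡ 25
67^16 ≡ 25^2 = 625 ≡ 7
18 = 16 + 2, so 67^18 ≡ 7·60 ≡ 8 (mod 103)
Right side y^r · r^s mod p:
9^2 = 81
9^4 ≡ 81^2 = 6561 ≡ 72
9^8 ≡ 72^2 = 5184 ≡ 34
9^16 ≡ 34^2 = 1156 ≡ 23
9^32 ≡ 23^2 = 529 ≡ 14
9^64 ≡ 14^2 = 196 ≡ 93
70 = 64 + 4 + 2, so 9^70 ≡ 93·72·81 ≡ 81 (mod 103)
70^2 = 4900 ≡ 59
70^4 ≡ 59^2 = 3481 ≡ 82
70^8 ≡ 82^2 = 6724 ≡ 29
14 = 8 + 4 + 2, so 70^14 ≡ 29·82·59 ≡ 16 (mod 103)
81·16 = 1296 ≡ 60 (mod 103)
8 ≠ 60, so verification fails.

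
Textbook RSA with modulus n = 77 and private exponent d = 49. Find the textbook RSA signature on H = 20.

H^49 mod 77 = 27

27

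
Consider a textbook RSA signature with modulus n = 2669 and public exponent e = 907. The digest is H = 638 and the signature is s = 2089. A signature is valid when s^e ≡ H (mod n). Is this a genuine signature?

genuine

s^2 ≡ 2089^2 = 4363921 ≡ 106
s^4 ≡ 106^2 = 11236 ≡ 560
s^8 ≡ 560^2 = 313600 ≡ 1327
s^16 ≡ 1327^2 = 1760929 ≡ 2058
s^32 ≡ 2058^2 = 4235364 ≡ 2330
s^64 ≡ 2330^2 = 5428900 ≡ 154
s^128 ≡ 154^2 = 23716 ≡ 2364
s^256 ≡ 2364^2 = 5588496 ≡ 2279
s^512 ≡ 2279^2 = 5193841 ≡ 2636
907 = 512 + 256 + 128 + 8 + 2 + 1, so s^907 ≡ 2636·2279·2364·1327·106·2089 ≡ 638 (mod 2669)
Since 638 equals the digest 638, verification succeeds.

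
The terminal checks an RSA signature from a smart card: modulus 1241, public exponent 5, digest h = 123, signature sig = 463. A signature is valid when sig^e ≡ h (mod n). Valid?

sig^2 ≡ 463^2 = 214369 ≡ 917
sig^4 ≡ 917^2 = 840889 ≡ 732
5 = 4 + 1, so sig^5 ≡ 732·463 ≡ 123 (mod 1241)
Since 123 equals the digest 123, verification succeeds.

yes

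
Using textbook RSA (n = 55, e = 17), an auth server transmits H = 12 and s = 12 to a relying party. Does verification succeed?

passes

s^2 ≡ 12^2 = 144 ≡ 34
s^4 ≡ 34^2 = 1156 ≡ 1
s^8 ≡ 1^2 = 1
s^16 ≡ 1^2 = 1
17 = 16 + 1, so s^17 ≡ 1·12 ≡ 12 (mod 55)
s^17 mod 55 = 12 matches H.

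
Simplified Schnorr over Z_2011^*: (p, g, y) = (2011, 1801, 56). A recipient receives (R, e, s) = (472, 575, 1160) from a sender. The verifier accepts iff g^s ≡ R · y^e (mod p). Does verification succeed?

fails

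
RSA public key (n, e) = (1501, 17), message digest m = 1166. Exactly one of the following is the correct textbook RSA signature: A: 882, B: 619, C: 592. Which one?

B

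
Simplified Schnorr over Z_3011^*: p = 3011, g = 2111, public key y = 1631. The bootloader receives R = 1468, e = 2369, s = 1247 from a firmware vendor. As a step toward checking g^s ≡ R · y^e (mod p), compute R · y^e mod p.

157

1631^2 = 2660161 ≡ 1448
1631^4 ≡ 1448^2 = 2096704 ≡ 1048
1631^8 ≡ 1048^2 = 1098304 ≡ 2300
1631^16 ≡ 2300^2 = 5290000 ≡ 2684
1631^32 ≡ 2684^2 = 7203856 ≡ 1544
1631^64 ≡ 1544^2 = 2383936 ≡ 2235
1631^128 ≡ 2235^2 = 4995225 ≡ 2987
1631^256 ≡ 2987^2 = 8922169 ≡ 576
1631^512 ≡ 576^2 = 331776 ≡ 566
1631^1024 ≡ 566^2 = 320356 ≡ 1190
1631^2048 ≡ 1190^2 = 1416100 ≡ 930
2369 = 2048 + 256 + 64 + 1, so 1631^2369 ≡ 930·576·2235·1631 ≡ 1963 (mod 3011)
R · y^e ≡ 1468·1963 = 2881684 ≡ 157 (mod 3011)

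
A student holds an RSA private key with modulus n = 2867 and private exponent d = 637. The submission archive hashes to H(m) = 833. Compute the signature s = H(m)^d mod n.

(H(m))^2 ≡ 833^2 = 693889 ≡ 75
(H(m))^4 ≡ 75^2 = 5625 ≡ 2758
(H(m))^8 ≡ 2758^2 = 7606564 ≡ 413
(H(m))^16 ≡ 413^2 = 170569 ≡ 1416
(H(m))^32 ≡ 1416^2 = 2005056 ≡ 1023
(H(m))^64 ≡ 1023^2 = 1046529 ≡ 74
(H(m))^128 ≡ 74^2 = 5476 ≡ 2609
(H(m))^256 ≡ 2609^2 = 6806881 ≡ 623
(H(m))^512 ≡ 623^2 = 388129 ≡ 1084
637 = 512 + 64 + 32 + 16 + 8 + 4 + 1, so (H(m))^637 ≡ 1084·74·1023·1416·413·2758·833 ≡ 711 (mod 2867)

711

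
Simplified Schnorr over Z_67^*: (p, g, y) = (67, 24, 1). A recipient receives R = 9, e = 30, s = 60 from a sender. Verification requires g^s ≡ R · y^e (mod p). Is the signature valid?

g^s mod p:
24^60 mod 67 = 9
R · y^e mod p:
1^30 mod 67 = 1
9·1 = 9 ≡ 9 (mod 67)
9 ≡ 9 (mod 67); signature holds.

valid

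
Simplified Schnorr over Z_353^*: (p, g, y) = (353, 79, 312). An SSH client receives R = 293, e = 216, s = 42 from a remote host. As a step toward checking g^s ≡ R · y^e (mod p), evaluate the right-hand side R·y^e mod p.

Squares mod 353: 312^1≡312, 312^2≡269, 312^4≡349, 312^8≡16, 312^16≡256, 312^32≡231, 312^64≡58, 312^128≡187
216 = 128 + 64 + 16 + 8, so 312^216 ≡ 187·58·256·16 ≡ 166 (mod 353)
R · y^e ≡ 293·166 = 48638 ≡ 277 (mod 353)

277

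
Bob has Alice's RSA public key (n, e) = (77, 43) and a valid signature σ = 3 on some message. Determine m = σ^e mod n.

σ^43 mod 77 = 38

38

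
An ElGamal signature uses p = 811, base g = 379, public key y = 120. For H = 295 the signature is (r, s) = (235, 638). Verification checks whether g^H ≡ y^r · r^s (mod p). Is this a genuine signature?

forged

Left side g^H mod p:
Squares mod 811: 379^1≡379, 379^2≡94, 379^4≡726, 379^8≡737, 379^16≡610, 379^32≡662, 379^64≡304, 379^128≡773, 379^256≡633
295 = 256 + 32 + 4 + 2 + 1, so 379^295 ≡ 633·662·726·94·379 ≡ 796 (mod 811)
Right side y^r · r^s mod p:
Squares mod 811: 120^1≡120, 120^2≡613, 120^4≡276, 120^8≡753, 120^16≡120, 120^32≡613, 120^64≡276, 120^128≡753
235 = 128 + 64 + 32 + 8 + 2 + 1, so 120^235 ≡ 753·276·613·753·613·120 ≡ 130 (mod 811)
Squares mod 811: 235^1≡235, 235^2≡77, 235^4≡252, 235^8≡246, 235^16≡502, 235^32≡594, 235^64≡51, 235^128≡168, 235^256≡650, 235^512≡780
638 = 512 + 64 + 32 + 16 + 8 + 4 + 2, so 235^638 ≡ 780·51·594·502·246·252·77 ≡ 301 (mod 811)
130·301 = 39130 ≡ 202 (mod 811)
796 ≠ 202, so verification fails.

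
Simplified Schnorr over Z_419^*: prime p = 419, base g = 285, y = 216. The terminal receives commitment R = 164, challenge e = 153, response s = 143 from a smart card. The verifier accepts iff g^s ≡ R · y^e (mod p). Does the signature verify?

g^s mod p:
Squares mod 419: 285^1≡285, 285^2≡358, 285^4≡369, 285^8≡405, 285^16≡196, 285^32≡287, 285^64≡245, 285^128≡108
143 = 128 + 8 + 4 + 2 + 1, so 285^143 ≡ 108·405·369·358·285 ≡ 211 (mod 419)
R · y^e mod p:
Squares mod 419: 216^1≡216, 216^2≡147, 216^4≡240, 216^8≡197, 216^16≡261, 216^32≡243, 216^64≡389, 216^128≡62
153 = 128 + 16 + 8 + 1, so 216^153 ≡ 62·261·197·216 ≡ 244 (mod 419)
164·244 = 40016 ≡ 211 (mod 419)
211 ≡ 211 (mod 419); signature holds.

verifies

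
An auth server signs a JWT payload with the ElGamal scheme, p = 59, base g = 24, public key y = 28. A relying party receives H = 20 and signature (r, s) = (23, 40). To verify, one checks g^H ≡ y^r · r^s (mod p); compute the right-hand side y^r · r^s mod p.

46

28^2 = 784 ≡ 17
28^4 ≡ 17^2 = 289 ≡ 53
28^8 ≡ 53^2 = 2809 ≡ 36
28^16 ≡ 36^2 = 1296 ≡ 57
23 = 16 + 4 + 2 + 1, so 28^23 ≡ 57·53·17·28 ≡ 48 (mod 59)
23^2 = 529 ≡ 57
23^4 ≡ 57^2 = 3249 ≡ 4
23^8 ≡ 4^2 = 16
23^16 ≡ 16^2 = 256 ≡ 20
23^32 ≡ 20^2 = 400 ≡ 46
40 = 32 + 8, so 23^40 ≡ 46·16 ≡ 28 (mod 59)
y^r · r^s ≡ 48·28 = 1344 ≡ 46 (mod 59)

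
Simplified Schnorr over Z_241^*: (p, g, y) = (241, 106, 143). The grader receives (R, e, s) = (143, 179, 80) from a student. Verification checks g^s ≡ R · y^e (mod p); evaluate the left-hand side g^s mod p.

106^2 = 11236 ≡ 150
106^4 ≡ 150^2 = 22500 ≡ 87
106^8 ≡ 87^2 = 7569 ≡ 98
106^16 ≡ 98^2 = 9604 ≡ 205
106^32 ≡ 205^2 = 42025 ≡ 91
106^64 ≡ 91^2 = 8281 ≡ 87
80 = 64 + 16, so 106^80 ≡ 87·205 ≡ 1 (mod 241)

1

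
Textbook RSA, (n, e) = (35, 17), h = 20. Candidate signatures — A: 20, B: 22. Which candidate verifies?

Candidate A: Squares mod 35: 20^1≡20, 20^2≡15, 20^4≡15, 20^8≡15, 20^16≡15; 17 = 16 + 1, so 20^17 ≡ 15·20 ≡ 20 (mod 35)
  → matches h = 20
Candidate B: Squares mod 35: 22^1≡22, 22^2≡29, 22^4≡1, 22^8≡1, 22^16≡1; 17 = 16 + 1, so 22^17 ≡ 1·22 ≡ 22 (mod 35)

A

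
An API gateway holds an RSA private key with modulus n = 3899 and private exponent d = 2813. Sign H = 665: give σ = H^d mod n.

3073

Squares mod 3899: H^1≡665, H^2≡1638, H^4≡532, H^8≡2296, H^16≡168, H^32≡931, H^64≡1183, H^128≡3647, H^256≡1120, H^512≡2821, H^1024≡182, H^2048≡1932
2813 = 2048 + 512 + 128 + 64 + 32 + 16 + 8 + 4 + 1, so H^2813 ≡ 1932·2821·3647·1183·931·168·2296·532·665 ≡ 3073 (mod 3899)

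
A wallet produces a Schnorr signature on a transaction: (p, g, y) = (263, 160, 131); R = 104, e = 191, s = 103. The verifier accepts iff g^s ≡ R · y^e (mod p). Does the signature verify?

does not verify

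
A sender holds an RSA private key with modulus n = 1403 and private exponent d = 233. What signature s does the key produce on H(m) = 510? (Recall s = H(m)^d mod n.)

(H(m))^2 ≡ 510^2 = 260100 ≡ 545
(H(m))^4 ≡ 545^2 = 297025 ≡ 992
(H(m))^8 ≡ 992^2 = 984064 ≡ 561
(H(m))^16 ≡ 561^2 = 314721 ≡ 449
(H(m))^32 ≡ 449^2 = 201601 ≡ 972
(H(m))^64 ≡ 972^2 = 944784 ≡ 565
(H(m))^128 ≡ 565^2 = 319225 ≡ 744
233 = 128 + 64 + 32 + 8 + 1, so (H(m))^233 ≡ 744·565·972·561·510 ≡ 683 (mod 1403)

683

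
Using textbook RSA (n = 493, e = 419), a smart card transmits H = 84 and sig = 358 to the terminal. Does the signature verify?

does not verify

Squares mod 493: sig^1≡358, sig^2≡477, sig^4≡256, sig^8≡460, sig^16≡103, sig^32≡256, sig^64≡460, sig^128≡103, sig^256≡256
419 = 256 + 128 + 32 + 2 + 1, so sig^419 ≡ 256·103·256·477·358 ≡ 409 (mod 493)
409 ≠ 84, so verification fails.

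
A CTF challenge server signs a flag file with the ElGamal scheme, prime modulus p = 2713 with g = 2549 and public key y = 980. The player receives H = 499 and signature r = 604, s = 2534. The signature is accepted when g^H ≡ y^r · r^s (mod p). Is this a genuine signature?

Left side g^H mod p:
2549^499 mod 2713 = 1618
Right side y^r · r^s mod p:
980^604 mod 2713 = 765
604^2534 mod 2713 = 2309
765·2309 = 1766385 ≡ 222 (mod 2713)
1618 ≠ 222, so verification fails.

forged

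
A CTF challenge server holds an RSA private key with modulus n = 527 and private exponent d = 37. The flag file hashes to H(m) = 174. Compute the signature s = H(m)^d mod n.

(H(m))^2 ≡ 174^2 = 30276 ≡ 237
(H(m))^4 ≡ 237^2 = 56169 ≡ 307
(H(m))^8 ≡ 307^2 = 94249 ≡ 443
(H(m))^16 ≡ 443^2 = 196249 ≡ 205
(H(m))^32 ≡ 205^2 = 42025 ≡ 392
37 = 32 + 4 + 1, so (H(m))^37 ≡ 392·307·174 ≡ 38 (mod 527)

38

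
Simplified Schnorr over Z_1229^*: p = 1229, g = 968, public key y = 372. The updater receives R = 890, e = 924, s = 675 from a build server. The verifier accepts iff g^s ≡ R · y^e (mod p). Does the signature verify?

g^s mod p:
Squares mod 1229: 968^1≡968, 968^2≡526, 968^4≡151, 968^8≡679, 968^16≡166, 968^32≡518, 968^64≡402, 968^128≡605, 968^256≡1012, 968^512≡387
675 = 512 + 128 + 32 + 2 + 1, so 968^675 ≡ 387·605·518·526·968 ≡ 60 (mod 1229)
R · y^e mod p:
Squares mod 1229: 372^1≡372, 372^2≡736, 372^4≡936, 372^8≡1048, 372^16≡807, 372^32≡1108, 372^64≡1122, 372^128≡388, 372^256≡606, 372^512≡994
924 = 512 + 256 + 128 + 16 + 8 + 4, so 372^924 ≡ 994·606·388·807·1048·936 ≡ 511 (mod 1229)
890·511 = 454790 ≡ 60 (mod 1229)
60 ≡ 60 (mod 1229); signature holds.

verifies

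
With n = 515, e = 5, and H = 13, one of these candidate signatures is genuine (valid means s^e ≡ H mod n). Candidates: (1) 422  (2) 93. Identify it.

2

Candidate 1: Squares mod 515: 422^1≡422, 422^2≡409, 422^4≡421; 5 = 4 + 1, so 422^5 ≡ 421·422 ≡ 502 (mod 515)
Candidate 2: Squares mod 515: 93^1≡93, 93^2≡409, 93^4≡421; 5 = 4 + 1, so 93^5 ≡ 421·93 ≡ 13 (mod 515)
  → matches H = 13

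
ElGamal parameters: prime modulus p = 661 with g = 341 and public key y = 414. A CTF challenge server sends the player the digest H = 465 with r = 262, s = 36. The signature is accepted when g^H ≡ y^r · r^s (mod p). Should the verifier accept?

Left side g^H mod p:
341^2 = 116281 ≡ 606
341^4 ≡ 606^2 = 367236 ≡ 381
341^8 ≡ 381^2 = 145161 ≡ 402
341^16 ≡ 402^2 = 161604 ≡ 320
341^32 ≡ 320^2 = 102400 ≡ 606
341^64 ≡ 606^2 = 367236 ≡ 381
341^128 ≡ 381^2 = 145161 ≡ 402
341^256 ≡ 402^2 = 161604 ≡ 320
465 = 256 + 128 + 64 + 16 + 1, so 341^465 ≡ 320·402·381·320·341 ≡ 660 (mod 661)
Right side y^r · r^s mod p:
414^2 = 171396 ≡ 197
414^4 ≡ 197^2 = 38809 ≡ 471
414^8 ≡ 471^2 = 221841 ≡ 406
414^16 ≡ 406^2 = 164836 ≡ 247
414^32 ≡ 247^2 = 61009 ≡ 197
414^64 ≡ 197^2 = 38809 ≡ 471
414^128 ≡ 471^2 = 221841 ≡ 406
414^256 ≡ 406^2 = 164836 ≡ 247
262 = 256 + 4 + 2, so 414^262 ≡ 247·471·197 ≡ 197 (mod 661)
262^2 = 68644 ≡ 561
262^4 ≡ 561^2 = 314721 ≡ 85
262^8 ≡ 85^2 = 7225 ≡ 615
262^16 ≡ 615^2 = 378225 ≡ 133
262^32 ≡ 133^2 = 17689 ≡ 503
36 = 32 + 4, so 262^36 ≡ 503·85 ≡ 451 (mod 661)
197·451 = 88847 ≡ 273 (mod 661)
660 ≠ 273, so verification fails.

reject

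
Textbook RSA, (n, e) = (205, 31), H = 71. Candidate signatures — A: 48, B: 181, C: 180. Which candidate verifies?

B

Candidate A: Squares mod 205: 48^1≡48, 48^2≡49, 48^4≡146, 48^8≡201, 48^16≡16; 31 = 16 + 8 + 4 + 2 + 1, so 48^31 ≡ 16·201·146·49·48 ≡ 142 (mod 205)
Candidate B: Squares mod 205: 181^1≡181, 181^2≡166, 181^4≡86, 181^8≡16, 181^16≡51; 31 = 16 + 8 + 4 + 2 + 1, so 181^31 ≡ 51·16·86·166·181 ≡ 71 (mod 205)
  → matches H = 71
Candidate C: Squares mod 205: 180^1≡180, 180^2≡10, 180^4≡100, 180^8≡160, 180^16≡180; 31 = 16 + 8 + 4 + 2 + 1, so 180^31 ≡ 180·160·100·10·180 ≡ 180 (mod 205)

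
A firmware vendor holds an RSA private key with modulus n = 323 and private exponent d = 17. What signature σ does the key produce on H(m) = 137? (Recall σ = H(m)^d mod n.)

290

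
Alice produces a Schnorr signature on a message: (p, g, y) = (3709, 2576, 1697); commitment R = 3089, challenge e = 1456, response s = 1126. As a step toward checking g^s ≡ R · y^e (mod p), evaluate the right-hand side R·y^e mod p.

2058

1697^2 = 2879809 ≡ 1625
1697^4 ≡ 1625^2 = 2640625 ≡ 3526
1697^8 ≡ 3526^2 = 12432676 ≡ 108
1697^16 ≡ 108^2 = 11664 ≡ 537
1697^32 ≡ 537^2 = 288369 ≡ 2776
1697^64 ≡ 2776^2 = 7706176 ≡ 2583
1697^128 ≡ 2583^2 = 6671889 ≡ 3107
1697^256 ≡ 3107^2 = 9653449 ≡ 2631
1697^512 ≡ 2631^2 = 6922161 ≡ 1167
1697^1024 ≡ 1167^2 = 1361889 ≡ 686
1456 = 1024 + 256 + 128 + 32 + 16, so 1697^1456 ≡ 686·2631·3107·2776·537 ≡ 3598 (mod 3709)
R · y^e ≡ 3089·3598 = 11114222 ≡ 2058 (mod 3709)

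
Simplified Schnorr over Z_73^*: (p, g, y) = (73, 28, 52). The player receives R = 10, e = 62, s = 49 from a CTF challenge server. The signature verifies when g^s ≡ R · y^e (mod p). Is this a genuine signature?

g^s mod p:
28^2 = 784 ≡ 54
28^4 ≡ 54^2 = 2916 ≡ 69
28^8 ≡ 69^2 = 4761 ≡ 16
28^16 ≡ 16^2 = 256 ≡ 37
28^32 ≡ 37^2 = 1369 ≡ 55
49 = 32 + 16 + 1, so 28^49 ≡ 55·37·28 ≡ 40 (mod 73)
R · y^e mod p:
52^2 = 2704 ≡ 3
52^4 ≡ 3^2 = 9
52^8 ≡ 9^2 = 81 ≡ 8
52^16 ≡ 8^2 = 64
52^32 ≡ 64^2 = 4096 ≡ 8
62 = 32 + 16 + 8 + 4 + 2, so 52^62 ≡ 8·64·8·9·3 ≡ 70 (mod 73)
10·70 = 700 ≡ 43 (mod 73)
40 ≠ 43; the check fails.

forged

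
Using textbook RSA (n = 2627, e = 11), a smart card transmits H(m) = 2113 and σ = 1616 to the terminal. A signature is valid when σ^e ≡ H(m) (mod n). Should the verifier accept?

accept

σ^2 ≡ 1616^2 = 2611456 ≡ 218
σ^4 ≡ 218^2 = 47524 ≡ 238
σ^8 ≡ 238^2 = 56644 ≡ 1477
11 = 8 + 2 + 1, so σ^11 ≡ 1477·218·1616 ≡ 2113 (mod 2627)
2113 = H(m), so the signature checks out.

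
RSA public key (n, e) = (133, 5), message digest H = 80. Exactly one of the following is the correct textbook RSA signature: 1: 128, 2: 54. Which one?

2

Candidate 1: 128^2 = 16384 ≡ 25; 128^4 ≡ 25^2 = 625 ≡ 93; 5 = 4 + 1, so 128^5 ≡ 93·128 ≡ 67 (mod 133)
Candidate 2: 54^2 = 2916 ≡ 123; 54^4 ≡ 123^2 = 15129 ≡ 100; 5 = 4 + 1, so 54^5 ≡ 100·54 ≡ 80 (mod 133)
  → matches H = 80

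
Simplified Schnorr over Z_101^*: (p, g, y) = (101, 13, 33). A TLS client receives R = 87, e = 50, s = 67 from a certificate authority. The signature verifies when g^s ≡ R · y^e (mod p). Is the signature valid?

g^s mod p:
13^2 = 169 ≡ 68
13^4 ≡ 68^2 = 4624 ≡ 79
13^8 ≡ 79^2 = 6241 ≡ 80
13^16 ≡ 80^2 = 6400 ≡ 37
13^32 ≡ 37^2 = 1369 ≡ 56
13^64 ≡ 56^2 = 3136 ≡ 5
67 = 64 + 2 + 1, so 13^67 ≡ 5·68·13 ≡ 77 (mod 101)
R · y^e mod p:
33^2 = 1089 ≡ 79
33^4 ≡ 79^2 = 6241 ≡ 80
33^8 ≡ 80^2 = 6400 ≡ 37
33^16 ≡ 37^2 = 1369 ≡ 56
33^32 ≡ 56^2 = 3136 ≡ 5
50 = 32 + 16 + 2, so 33^50 ≡ 5·56·79 ≡ 1 (mod 101)
87·1 = 87 ≡ 87 (mod 101)
77 ≠ 87; the check fails.

invalid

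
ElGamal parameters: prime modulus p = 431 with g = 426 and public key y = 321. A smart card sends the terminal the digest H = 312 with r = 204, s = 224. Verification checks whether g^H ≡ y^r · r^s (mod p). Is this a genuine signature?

genuine

Left side g^H mod p:
Squares mod 431: 426^1≡426, 426^2≡25, 426^4≡194, 426^8≡139, 426^16≡357, 426^32≡304, 426^64≡182, 426^128≡368, 426^256≡90
312 = 256 + 32 + 16 + 8, so 426^312 ≡ 90·304·357·139 ≡ 369 (mod 431)
Right side y^r · r^s mod p:
Squares mod 431: 321^1≡321, 321^2≡32, 321^4≡162, 321^8≡384, 321^16≡54, 321^32≡330, 321^64≡288, 321^128≡192
204 = 128 + 64 + 8 + 4, so 321^204 ≡ 192·288·384·162 ≡ 330 (mod 431)
Squares mod 431: 204^1≡204, 204^2≡240, 204^4≡277, 204^8≡11, 204^16≡121, 204^32≡418, 204^64≡169, 204^128≡115
224 = 128 + 64 + 32, so 204^224 ≡ 115·169·418 ≡ 342 (mod 431)
330·342 = 112860 ≡ 369 (mod 431)
369 ≡ 369 (mod 431), so the signature is genuine.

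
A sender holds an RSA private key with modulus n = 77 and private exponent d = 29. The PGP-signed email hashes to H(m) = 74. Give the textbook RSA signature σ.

(H(m))^2 ≡ 74^2 = 5476 ≡ 9
(H(m))^4 ≡ 9^2 = 81 ≡ 4
(H(m))^8 ≡ 4^2 = 16
(H(m))^16 ≡ 16^2 = 256 ≡ 25
29 = 16 + 8 + 4 + 1, so (H(m))^29 ≡ 25·16·4·74 ≡ 51 (mod 77)

51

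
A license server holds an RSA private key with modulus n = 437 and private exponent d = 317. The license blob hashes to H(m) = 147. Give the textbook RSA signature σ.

393

(H(m))^2 ≡ 147^2 = 21609 ≡ 196
(H(m))^4 ≡ 196^2 = 38416 ≡ 397
(H(m))^8 ≡ 397^2 = 157609 ≡ 289
(H(m))^16 ≡ 289^2 = 83521 ≡ 54
(H(m))^32 ≡ 54^2 = 2916 ≡ 294
(H(m))^64 ≡ 294^2 = 86436 ≡ 347
(H(m))^128 ≡ 347^2 = 120409 ≡ 234
(H(m))^256 ≡ 234^2 = 54756 ≡ 131
317 = 256 + 32 + 16 + 8 + 4 + 1, so (H(m))^317 ≡ 131·294·54·289·397·147 ≡ 393 (mod 437)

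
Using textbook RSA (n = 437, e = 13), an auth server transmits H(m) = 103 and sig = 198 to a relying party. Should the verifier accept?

accept

sig^13 mod 437 = 103
Since 103 equals the digest 103, verification succeeds.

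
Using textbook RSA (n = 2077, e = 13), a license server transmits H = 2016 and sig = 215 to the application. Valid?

no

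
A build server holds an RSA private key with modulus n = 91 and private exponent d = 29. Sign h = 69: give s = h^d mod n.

h^2 ≡ 69^2 = 4761 ≡ 29
h^4 ≡ 29^2 = 841 ≡ 22
h^8 ≡ 22^2 = 484 ≡ 29
h^16 ≡ 29^2 = 841 ≡ 22
29 = 16 + 8 + 4 + 1, so h^29 ≡ 22·29·22·69 ≡ 62 (mod 91)

62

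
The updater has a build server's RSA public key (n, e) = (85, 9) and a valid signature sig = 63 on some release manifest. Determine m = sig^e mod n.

73

Squares mod 85: sig^1≡63, sig^2≡59, sig^4≡81, sig^8≡16
9 = 8 + 1, so sig^9 ≡ 16·63 ≡ 73 (mod 85)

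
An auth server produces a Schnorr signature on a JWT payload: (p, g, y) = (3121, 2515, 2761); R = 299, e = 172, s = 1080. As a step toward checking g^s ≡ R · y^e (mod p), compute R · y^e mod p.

2761^2 = 7623121 ≡ 1639
2761^4 ≡ 1639^2 = 2686321 ≡ 2261
2761^8 ≡ 2261^2 = 5112121 ≡ 3044
2761^16 ≡ 3044^2 = 9265936 ≡ 2808
2761^32 ≡ 2808^2 = 7884864 ≡ 1218
2761^64 ≡ 1218^2 = 1483524 ≡ 1049
2761^128 ≡ 1049^2 = 1100401 ≡ 1809
172 = 128 + 32 + 8 + 4, so 2761^172 ≡ 1809·1218·3044·2261 ≡ 238 (mod 3121)
R · y^e ≡ 299·238 = 71162 ≡ 2500 (mod 3121)

2500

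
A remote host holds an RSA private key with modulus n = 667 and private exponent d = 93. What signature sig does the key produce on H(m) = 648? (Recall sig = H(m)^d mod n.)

(H(m))^2 ≡ 648^2 = 419904 ≡ 361
(H(m))^4 ≡ 361^2 = 130321 ≡ 256
(H(m))^8 ≡ 256^2 = 65536 ≡ 170
(H(m))^16 ≡ 170^2 = 28900 ≡ 219
(H(m))^32 ≡ 219^2 = 47961 ≡ 604
(H(m))^64 ≡ 604^2 = 364816 ≡ 634
93 = 64 + 16 + 8 + 4 + 1, so (H(m))^93 ≡ 634·219·170·256·648 ≡ 656 (mod 667)

656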